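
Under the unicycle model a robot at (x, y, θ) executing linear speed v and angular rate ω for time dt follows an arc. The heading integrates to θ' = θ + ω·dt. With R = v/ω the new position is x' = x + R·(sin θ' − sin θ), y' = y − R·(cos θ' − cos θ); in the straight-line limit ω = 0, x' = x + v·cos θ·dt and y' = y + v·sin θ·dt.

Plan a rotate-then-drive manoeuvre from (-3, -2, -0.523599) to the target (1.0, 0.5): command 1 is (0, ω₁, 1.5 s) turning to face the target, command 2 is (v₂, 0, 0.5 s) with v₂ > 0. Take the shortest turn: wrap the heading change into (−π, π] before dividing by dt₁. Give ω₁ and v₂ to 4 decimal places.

heading to target = atan2(0.5−-2, 1−-3) = 0.5586
Δθ = wrap(0.5586 − -0.5236) = 1.0822; ω₁ = Δθ/dt₁ = 0.7215
distance = √((1−-3)² + (0.5−-2)²) = 4.7170; v₂ = distance/dt₂ = 9.4340

ω₁ = 0.7215, v₂ = 9.4340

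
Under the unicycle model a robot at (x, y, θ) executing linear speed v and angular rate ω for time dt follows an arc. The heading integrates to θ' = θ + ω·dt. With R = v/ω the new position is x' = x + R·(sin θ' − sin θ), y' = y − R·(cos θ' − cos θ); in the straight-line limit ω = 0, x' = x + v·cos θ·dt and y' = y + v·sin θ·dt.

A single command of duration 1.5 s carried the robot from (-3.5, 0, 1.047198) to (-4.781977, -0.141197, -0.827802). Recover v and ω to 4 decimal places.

v = -1.0000, ω = -1.2500

Δθ = -0.827802 − 1.047198 = -1.875000
ω = Δθ/dt = -1.875000/1.5 = -1.2500
R = Δx/(sin θ' − sin θ) = 0.8000
v = R·ω = 0.8000·-1.2500 = -1.0000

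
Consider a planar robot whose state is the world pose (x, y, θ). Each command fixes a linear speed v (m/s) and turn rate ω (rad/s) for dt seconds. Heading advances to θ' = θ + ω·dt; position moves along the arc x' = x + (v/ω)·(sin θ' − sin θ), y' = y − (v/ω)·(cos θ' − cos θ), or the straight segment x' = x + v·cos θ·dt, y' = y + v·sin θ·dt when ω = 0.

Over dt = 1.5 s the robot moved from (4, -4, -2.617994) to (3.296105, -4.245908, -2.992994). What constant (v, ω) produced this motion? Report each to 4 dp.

Δθ = -2.992994 − -2.617994 = -0.375000
ω = Δθ/dt = -0.375000/1.5 = -0.2500
R = Δx/(sin θ' − sin θ) = -2.0000
v = R·ω = -2.0000·-0.2500 = 0.5000

v = 0.5000, ω = -0.2500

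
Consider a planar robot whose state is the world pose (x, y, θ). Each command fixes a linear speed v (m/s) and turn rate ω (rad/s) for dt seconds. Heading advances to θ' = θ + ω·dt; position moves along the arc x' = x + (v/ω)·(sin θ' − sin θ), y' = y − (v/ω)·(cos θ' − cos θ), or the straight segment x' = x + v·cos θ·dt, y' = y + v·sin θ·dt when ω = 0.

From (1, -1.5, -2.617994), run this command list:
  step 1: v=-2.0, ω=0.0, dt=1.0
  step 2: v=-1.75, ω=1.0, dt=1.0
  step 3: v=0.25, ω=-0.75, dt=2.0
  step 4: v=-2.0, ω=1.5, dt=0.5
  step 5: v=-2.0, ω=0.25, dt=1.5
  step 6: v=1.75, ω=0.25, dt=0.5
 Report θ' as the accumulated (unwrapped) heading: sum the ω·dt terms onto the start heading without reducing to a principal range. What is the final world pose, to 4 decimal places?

step 1: θ'=-2.6180 (straight) → pose (2.7321, -0.5000, -2.6180)
step 2: θ'=-1.6180 (R=-1.7500) → pose (3.6051, 0.9330, -1.6180)
step 3: θ'=-3.1180 (R=-0.3333) → pose (3.2800, 0.6155, -3.1180)
step 4: θ'=-2.3680 (R=-1.3333) → pose (4.1802, 0.9946, -2.3680)
step 5: θ'=-1.9930 (R=-8.0000) → pose (5.8880, 3.4396, -1.9930)
step 6: θ'=-1.8680 (R=7.0000) → pose (5.5802, 2.6212, -1.8680)

(5.5802, 2.6212, -1.8680)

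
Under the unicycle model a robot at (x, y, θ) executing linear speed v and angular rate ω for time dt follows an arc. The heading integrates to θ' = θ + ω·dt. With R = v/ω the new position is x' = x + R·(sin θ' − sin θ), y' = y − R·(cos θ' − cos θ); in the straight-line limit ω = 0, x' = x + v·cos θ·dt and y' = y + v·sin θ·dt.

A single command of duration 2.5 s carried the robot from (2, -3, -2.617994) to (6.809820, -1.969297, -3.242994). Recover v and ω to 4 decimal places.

Δθ = -3.242994 − -2.617994 = -0.625000
ω = Δθ/dt = -0.625000/2.5 = -0.2500
R = Δx/(sin θ' − sin θ) = 8.0000
v = R·ω = 8.0000·-0.2500 = -2.0000

v = -2.0000, ω = -0.2500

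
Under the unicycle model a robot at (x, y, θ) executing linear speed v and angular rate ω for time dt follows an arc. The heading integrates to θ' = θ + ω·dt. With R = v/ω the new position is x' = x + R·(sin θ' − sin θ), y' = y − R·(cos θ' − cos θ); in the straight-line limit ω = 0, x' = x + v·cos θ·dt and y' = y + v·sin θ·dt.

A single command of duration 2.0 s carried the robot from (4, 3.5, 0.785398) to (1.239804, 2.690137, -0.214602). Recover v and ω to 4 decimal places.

v = -1.5000, ω = -0.5000

Δθ = -0.214602 − 0.785398 = -1.000000
ω = Δθ/dt = -1.000000/2.0 = -0.5000
R = Δx/(sin θ' − sin θ) = 3.0000
v = R·ω = 3.0000·-0.5000 = -1.5000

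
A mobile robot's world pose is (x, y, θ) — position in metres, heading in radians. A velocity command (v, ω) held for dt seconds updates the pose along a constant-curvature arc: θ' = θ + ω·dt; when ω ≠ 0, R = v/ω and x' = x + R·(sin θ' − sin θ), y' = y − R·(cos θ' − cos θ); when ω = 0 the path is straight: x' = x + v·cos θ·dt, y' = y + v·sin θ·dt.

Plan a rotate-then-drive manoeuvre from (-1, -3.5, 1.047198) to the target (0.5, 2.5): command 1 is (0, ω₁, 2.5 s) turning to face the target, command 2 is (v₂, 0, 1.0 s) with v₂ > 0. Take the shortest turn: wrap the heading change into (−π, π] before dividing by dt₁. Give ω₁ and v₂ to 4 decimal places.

heading to target = atan2(2.5−-3.5, 0.5−-1) = 1.3258
Δθ = wrap(1.3258 − 1.0472) = 0.2786; ω₁ = Δθ/dt₁ = 0.1114
distance = √((0.5−-1)² + (2.5−-3.5)²) = 6.1847; v₂ = distance/dt₂ = 6.1847

ω₁ = 0.1114, v₂ = 6.1847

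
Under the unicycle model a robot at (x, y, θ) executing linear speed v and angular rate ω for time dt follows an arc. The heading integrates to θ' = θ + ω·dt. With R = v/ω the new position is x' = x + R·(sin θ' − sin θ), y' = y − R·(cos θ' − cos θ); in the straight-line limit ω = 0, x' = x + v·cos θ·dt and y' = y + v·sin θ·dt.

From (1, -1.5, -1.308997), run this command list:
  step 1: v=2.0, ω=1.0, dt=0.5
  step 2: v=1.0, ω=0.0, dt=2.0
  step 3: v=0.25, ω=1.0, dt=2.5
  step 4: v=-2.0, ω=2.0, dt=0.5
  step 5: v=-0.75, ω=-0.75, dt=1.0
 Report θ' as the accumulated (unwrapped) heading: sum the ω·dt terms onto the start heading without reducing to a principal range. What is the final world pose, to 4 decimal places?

step 1: θ'=-0.8090 (R=2.0000) → pose (1.4847, -2.3628, -0.8090)
step 2: θ'=-0.8090 (straight) → pose (2.8651, -3.8100, -0.8090)
step 3: θ'=1.6910 (R=0.2500) → pose (3.2942, -3.6075, 1.6910)
step 4: θ'=2.6910 (R=-1.0000) → pose (3.8515, -4.3877, 2.6910)
step 5: θ'=1.9410 (R=1.0000) → pose (4.3482, -4.9261, 1.9410)

(4.3482, -4.9261, 1.9410)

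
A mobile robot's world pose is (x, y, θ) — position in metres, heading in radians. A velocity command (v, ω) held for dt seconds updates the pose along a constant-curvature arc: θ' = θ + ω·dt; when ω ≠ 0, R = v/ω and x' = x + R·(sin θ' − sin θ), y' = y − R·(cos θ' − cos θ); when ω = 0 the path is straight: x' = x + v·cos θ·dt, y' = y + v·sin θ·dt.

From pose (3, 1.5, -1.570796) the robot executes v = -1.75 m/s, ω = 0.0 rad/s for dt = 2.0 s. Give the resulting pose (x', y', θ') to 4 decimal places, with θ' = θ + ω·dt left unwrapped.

(3.0000, 5.0000, -1.5708)

θ' = -1.5708 + 0.0·2.0 = -1.5708
ω = 0 → straight: x' = 3 + -1.75·cos(-1.5708)·2.0 = 3.0000
y' = 1.5 + -1.75·sin(-1.5708)·2.0 = 5.0000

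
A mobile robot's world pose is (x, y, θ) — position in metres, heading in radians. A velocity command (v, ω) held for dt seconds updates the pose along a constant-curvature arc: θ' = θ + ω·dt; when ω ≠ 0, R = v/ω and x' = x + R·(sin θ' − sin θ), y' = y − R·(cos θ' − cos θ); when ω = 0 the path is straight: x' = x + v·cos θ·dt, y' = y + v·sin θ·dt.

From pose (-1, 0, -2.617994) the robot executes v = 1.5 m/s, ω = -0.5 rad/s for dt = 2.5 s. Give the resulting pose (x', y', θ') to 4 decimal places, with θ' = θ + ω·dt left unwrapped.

(-4.4926, 0.3554, -3.8680)

θ' = -2.6180 + -0.5·2.5 = -3.8680
R = v/ω = 1.5/-0.5 = -3.0000
x' = -1 + -3.0000·(sin -3.8680 − sin -2.6180) = -4.4926
y' = 0 − -3.0000·(cos -3.8680 − cos -2.6180) = 0.3554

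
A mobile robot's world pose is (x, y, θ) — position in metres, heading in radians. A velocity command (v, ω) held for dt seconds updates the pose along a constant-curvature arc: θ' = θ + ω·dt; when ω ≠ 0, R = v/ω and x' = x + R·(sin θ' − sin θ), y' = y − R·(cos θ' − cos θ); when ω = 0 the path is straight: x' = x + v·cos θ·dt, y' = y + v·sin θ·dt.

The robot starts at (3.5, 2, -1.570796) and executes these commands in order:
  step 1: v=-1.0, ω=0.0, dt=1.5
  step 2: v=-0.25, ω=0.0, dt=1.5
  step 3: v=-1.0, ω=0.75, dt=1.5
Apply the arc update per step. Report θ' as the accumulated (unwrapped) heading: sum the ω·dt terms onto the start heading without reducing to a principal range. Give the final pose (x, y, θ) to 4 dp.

(2.7416, 5.0780, -0.4458)

step 1: θ'=-1.5708 (straight) → pose (3.5000, 3.5000, -1.5708)
step 2: θ'=-1.5708 (straight) → pose (3.5000, 3.8750, -1.5708)
step 3: θ'=-0.4458 (R=-1.3333) → pose (2.7416, 5.0780, -0.4458)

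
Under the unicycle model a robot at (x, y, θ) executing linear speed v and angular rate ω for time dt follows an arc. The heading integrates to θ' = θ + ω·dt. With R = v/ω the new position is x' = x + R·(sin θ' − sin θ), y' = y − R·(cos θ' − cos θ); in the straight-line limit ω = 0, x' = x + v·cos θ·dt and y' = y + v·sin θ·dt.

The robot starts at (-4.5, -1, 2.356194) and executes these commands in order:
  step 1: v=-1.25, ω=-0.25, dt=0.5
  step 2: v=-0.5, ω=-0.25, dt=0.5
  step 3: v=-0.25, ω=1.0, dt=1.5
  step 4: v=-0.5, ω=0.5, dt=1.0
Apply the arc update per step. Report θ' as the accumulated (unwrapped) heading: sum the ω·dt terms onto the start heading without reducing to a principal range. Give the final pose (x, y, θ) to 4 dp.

step 1: θ'=2.2312 (R=5.0000) → pose (-4.0868, -1.4684, 2.2312)
step 2: θ'=2.1062 (R=2.0000) → pose (-3.9462, -1.6749, 2.1062)
step 3: θ'=3.6062 (R=-0.2500) → pose (-3.6191, -1.7708, 3.6062)
step 4: θ'=4.1062 (R=-1.0000) → pose (-3.2454, -1.4466, 4.1062)

(-3.2454, -1.4466, 4.1062)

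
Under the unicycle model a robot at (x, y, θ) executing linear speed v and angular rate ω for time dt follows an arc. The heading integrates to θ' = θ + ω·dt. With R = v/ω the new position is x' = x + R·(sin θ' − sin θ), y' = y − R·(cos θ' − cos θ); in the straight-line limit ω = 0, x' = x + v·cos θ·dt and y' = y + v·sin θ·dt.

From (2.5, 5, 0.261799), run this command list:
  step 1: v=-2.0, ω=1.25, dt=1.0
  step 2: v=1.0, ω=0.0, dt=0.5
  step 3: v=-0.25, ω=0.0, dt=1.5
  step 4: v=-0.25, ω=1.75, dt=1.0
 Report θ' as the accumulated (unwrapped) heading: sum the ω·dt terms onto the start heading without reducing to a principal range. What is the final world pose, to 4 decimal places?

step 1: θ'=1.5118 (R=-1.6000) → pose (1.3169, 3.5489, 1.5118)
step 2: θ'=1.5118 (straight) → pose (1.3464, 4.0480, 1.5118)
step 3: θ'=1.5118 (straight) → pose (1.3243, 3.6736, 1.5118)
step 4: θ'=3.2618 (R=-0.1429) → pose (1.4840, 3.5234, 3.2618)

(1.4840, 3.5234, 3.2618)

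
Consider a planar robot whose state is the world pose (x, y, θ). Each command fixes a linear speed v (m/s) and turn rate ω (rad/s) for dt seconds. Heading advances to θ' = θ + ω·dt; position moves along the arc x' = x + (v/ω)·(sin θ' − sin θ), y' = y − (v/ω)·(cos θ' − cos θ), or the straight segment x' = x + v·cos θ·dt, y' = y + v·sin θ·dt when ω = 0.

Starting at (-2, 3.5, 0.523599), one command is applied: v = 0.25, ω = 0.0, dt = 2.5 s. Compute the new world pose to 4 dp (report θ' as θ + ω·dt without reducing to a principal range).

(-1.4587, 3.8125, 0.5236)

θ' = 0.5236 + 0.0·2.5 = 0.5236
ω = 0 → straight: x' = -2 + 0.25·cos(0.5236)·2.5 = -1.4587
y' = 3.5 + 0.25·sin(0.5236)·2.5 = 3.8125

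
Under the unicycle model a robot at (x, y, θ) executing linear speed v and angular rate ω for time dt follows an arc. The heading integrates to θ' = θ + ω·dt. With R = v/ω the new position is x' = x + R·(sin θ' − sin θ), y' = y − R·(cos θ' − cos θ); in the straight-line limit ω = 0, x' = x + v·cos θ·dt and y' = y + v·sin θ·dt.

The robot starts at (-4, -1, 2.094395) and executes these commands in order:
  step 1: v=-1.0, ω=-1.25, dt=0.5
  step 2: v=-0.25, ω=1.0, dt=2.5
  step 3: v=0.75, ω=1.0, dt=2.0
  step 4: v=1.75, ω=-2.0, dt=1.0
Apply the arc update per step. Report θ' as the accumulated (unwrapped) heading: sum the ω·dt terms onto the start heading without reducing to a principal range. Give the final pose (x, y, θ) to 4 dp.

step 1: θ'=1.4694 (R=0.8000) → pose (-3.8969, -1.4810, 1.4694)
step 2: θ'=3.9694 (R=-0.2500) → pose (-3.4641, -1.6754, 3.9694)
step 3: θ'=5.9694 (R=0.7500) → pose (-3.1433, -2.8962, 5.9694)
step 4: θ'=3.9694 (R=-0.8750) → pose (-2.7690, -4.3204, 3.9694)

(-2.7690, -4.3204, 3.9694)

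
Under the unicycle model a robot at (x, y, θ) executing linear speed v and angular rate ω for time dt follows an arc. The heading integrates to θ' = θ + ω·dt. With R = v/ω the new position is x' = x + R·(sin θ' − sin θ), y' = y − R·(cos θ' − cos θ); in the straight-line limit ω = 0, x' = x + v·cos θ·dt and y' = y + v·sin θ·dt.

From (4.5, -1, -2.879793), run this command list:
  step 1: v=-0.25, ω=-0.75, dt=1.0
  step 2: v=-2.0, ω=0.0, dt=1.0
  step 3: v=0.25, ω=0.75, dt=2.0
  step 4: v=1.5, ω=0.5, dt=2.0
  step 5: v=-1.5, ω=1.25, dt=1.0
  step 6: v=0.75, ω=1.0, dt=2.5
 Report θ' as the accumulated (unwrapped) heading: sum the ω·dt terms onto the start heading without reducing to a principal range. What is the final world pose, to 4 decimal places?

step 1: θ'=-3.6298 (R=0.3333) → pose (4.7426, -1.0276, -3.6298)
step 2: θ'=-3.6298 (straight) → pose (6.5090, -1.9657, -3.6298)
step 3: θ'=-2.1298 (R=0.3333) → pose (6.0700, -2.0833, -2.1298)
step 4: θ'=-1.1298 (R=3.0000) → pose (5.9004, -4.9548, -1.1298)
step 5: θ'=0.1202 (R=-1.2000) → pose (4.6713, -4.2757, 0.1202)
step 6: θ'=2.6202 (R=0.7500) → pose (4.9550, -2.8808, 2.6202)

(4.9550, -2.8808, 2.6202)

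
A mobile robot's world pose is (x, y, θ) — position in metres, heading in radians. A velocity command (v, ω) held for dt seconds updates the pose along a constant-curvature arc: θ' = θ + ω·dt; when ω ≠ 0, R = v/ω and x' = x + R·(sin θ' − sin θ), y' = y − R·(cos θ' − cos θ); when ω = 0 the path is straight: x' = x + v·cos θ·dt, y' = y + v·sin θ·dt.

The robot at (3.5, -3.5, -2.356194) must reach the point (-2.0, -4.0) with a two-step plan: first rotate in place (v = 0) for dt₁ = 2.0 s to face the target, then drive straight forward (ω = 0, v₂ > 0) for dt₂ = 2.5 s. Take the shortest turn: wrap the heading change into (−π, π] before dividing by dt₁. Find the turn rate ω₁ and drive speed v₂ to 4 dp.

heading to target = atan2(-4−-3.5, -2−3.5) = -3.0509
Δθ = wrap(-3.0509 − -2.3562) = -0.6947; ω₁ = Δθ/dt₁ = -0.3474
distance = √((-2−3.5)² + (-4−-3.5)²) = 5.5227; v₂ = distance/dt₂ = 2.2091

ω₁ = -0.3474, v₂ = 2.2091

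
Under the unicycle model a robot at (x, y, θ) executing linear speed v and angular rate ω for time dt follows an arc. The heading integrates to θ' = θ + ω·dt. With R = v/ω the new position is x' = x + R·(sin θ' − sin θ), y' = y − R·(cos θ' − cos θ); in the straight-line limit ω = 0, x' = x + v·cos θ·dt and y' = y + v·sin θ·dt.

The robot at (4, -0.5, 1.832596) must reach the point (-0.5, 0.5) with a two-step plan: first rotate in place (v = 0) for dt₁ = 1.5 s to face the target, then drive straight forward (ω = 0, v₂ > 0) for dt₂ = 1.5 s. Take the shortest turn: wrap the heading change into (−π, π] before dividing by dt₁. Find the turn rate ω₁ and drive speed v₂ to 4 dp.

ω₁ = 0.7269, v₂ = 3.0732

heading to target = atan2(0.5−-0.5, -0.5−4) = 2.9229
Δθ = wrap(2.9229 − 1.8326) = 1.0903; ω₁ = Δθ/dt₁ = 0.7269
distance = √((-0.5−4)² + (0.5−-0.5)²) = 4.6098; v₂ = distance/dt₂ = 3.0732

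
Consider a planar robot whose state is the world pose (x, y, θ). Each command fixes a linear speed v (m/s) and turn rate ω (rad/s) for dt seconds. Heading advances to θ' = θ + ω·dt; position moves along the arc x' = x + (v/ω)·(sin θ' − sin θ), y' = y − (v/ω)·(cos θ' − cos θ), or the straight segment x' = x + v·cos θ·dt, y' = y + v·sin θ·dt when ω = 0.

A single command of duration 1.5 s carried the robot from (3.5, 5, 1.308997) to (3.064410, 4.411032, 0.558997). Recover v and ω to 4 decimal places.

Δθ = 0.558997 − 1.308997 = -0.750000
ω = Δθ/dt = -0.750000/1.5 = -0.5000
R = −Δy/(cos θ' − cos θ) = 1.0000
v = R·ω = 1.0000·-0.5000 = -0.5000

v = -0.5000, ω = -0.5000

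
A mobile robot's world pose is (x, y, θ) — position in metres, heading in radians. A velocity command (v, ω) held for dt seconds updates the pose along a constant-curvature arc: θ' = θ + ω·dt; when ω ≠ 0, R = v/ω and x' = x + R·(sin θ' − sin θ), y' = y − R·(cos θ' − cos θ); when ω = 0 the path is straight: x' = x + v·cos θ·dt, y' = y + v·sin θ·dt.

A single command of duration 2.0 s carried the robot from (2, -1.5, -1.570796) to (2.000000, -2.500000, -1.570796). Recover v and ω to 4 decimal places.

Δθ = -1.570796 − -1.570796 = 0.000000
ω = Δθ/dt = 0.000000/2.0 = 0.0000
ω = 0 → v = (Δx·cos θ + Δy·sin θ)/dt = 0.5000

v = 0.5000, ω = 0.0000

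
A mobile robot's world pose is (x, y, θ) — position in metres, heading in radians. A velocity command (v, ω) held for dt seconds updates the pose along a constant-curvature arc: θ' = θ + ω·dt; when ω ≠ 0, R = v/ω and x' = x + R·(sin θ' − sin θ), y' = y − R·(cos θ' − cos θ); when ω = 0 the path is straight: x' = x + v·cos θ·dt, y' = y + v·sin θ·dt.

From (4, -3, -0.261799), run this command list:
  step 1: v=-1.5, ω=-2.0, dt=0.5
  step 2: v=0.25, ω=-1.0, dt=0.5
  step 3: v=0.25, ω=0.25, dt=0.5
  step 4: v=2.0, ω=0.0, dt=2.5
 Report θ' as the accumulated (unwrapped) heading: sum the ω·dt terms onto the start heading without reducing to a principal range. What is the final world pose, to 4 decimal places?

step 1: θ'=-1.2618 (R=0.7500) → pose (3.4796, -2.5036, -1.2618)
step 2: θ'=-1.7618 (R=-0.2500) → pose (3.4869, -2.6271, -1.7618)
step 3: θ'=-1.6368 (R=1.0000) → pose (3.4709, -2.7510, -1.6368)
step 4: θ'=-1.6368 (straight) → pose (3.1411, -7.7401, -1.6368)

(3.1411, -7.7401, -1.6368)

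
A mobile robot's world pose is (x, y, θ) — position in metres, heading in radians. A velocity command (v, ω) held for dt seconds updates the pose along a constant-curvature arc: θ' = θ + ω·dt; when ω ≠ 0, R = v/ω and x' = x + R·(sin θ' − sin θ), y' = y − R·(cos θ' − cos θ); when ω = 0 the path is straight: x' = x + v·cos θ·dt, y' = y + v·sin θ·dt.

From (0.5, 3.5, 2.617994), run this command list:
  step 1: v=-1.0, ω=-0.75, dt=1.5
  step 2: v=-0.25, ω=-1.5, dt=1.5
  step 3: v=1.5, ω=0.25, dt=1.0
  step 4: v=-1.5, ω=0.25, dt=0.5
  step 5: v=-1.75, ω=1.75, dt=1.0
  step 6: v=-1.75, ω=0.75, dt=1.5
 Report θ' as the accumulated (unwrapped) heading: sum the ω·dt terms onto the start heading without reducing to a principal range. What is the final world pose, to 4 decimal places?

step 1: θ'=1.4930 (R=1.3333) → pose (1.1626, 2.2417, 1.4930)
step 2: θ'=-0.7570 (R=0.1667) → pose (0.8820, 2.1335, -0.7570)
step 3: θ'=-0.5070 (R=6.0000) → pose (2.0891, 1.2496, -0.5070)
step 4: θ'=-0.3820 (R=-6.0000) → pose (1.4125, 1.5719, -0.3820)
step 5: θ'=1.3680 (R=-1.0000) → pose (0.0602, 0.8454, 1.3680)
step 6: θ'=2.4930 (R=-2.3333) → pose (0.9362, -1.4840, 2.4930)

(0.9362, -1.4840, 2.4930)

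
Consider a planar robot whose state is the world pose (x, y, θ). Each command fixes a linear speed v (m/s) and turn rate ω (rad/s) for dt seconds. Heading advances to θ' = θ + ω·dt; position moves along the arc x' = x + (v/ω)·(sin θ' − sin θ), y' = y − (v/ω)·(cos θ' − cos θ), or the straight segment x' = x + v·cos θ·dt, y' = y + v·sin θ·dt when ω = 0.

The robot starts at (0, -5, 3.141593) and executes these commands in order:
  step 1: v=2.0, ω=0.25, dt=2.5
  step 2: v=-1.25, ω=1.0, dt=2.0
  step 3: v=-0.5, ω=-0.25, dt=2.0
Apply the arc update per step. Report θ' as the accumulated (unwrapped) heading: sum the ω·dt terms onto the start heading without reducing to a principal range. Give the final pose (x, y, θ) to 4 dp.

step 1: θ'=3.7666 (R=8.0000) → pose (-4.6808, -6.5123, 3.7666)
step 2: θ'=5.7666 (R=-1.2500) → pose (-4.7947, -4.4117, 5.7666)
step 3: θ'=5.2666 (R=2.0000) → pose (-5.5075, -3.7252, 5.2666)

(-5.5075, -3.7252, 5.2666)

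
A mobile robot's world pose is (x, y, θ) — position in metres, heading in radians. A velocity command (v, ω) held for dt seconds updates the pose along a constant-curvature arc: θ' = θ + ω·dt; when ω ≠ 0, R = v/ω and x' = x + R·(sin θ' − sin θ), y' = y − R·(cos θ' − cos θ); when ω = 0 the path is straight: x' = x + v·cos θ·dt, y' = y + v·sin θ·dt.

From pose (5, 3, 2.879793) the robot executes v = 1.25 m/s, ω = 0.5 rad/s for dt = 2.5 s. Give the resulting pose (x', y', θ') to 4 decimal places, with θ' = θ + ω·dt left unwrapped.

(2.2654, 1.9607, 4.1298)

θ' = 2.8798 + 0.5·2.5 = 4.1298
R = v/ω = 1.25/0.5 = 2.5000
x' = 5 + 2.5000·(sin 4.1298 − sin 2.8798) = 2.2654
y' = 3 − 2.5000·(cos 4.1298 − cos 2.8798) = 1.9607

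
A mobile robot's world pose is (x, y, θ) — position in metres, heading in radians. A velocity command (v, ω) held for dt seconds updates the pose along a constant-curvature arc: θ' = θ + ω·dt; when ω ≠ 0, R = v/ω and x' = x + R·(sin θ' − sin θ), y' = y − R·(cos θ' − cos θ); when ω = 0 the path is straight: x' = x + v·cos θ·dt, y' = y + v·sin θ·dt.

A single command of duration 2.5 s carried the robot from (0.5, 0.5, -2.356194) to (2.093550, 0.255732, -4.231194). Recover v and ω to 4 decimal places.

Δθ = -4.231194 − -2.356194 = -1.875000
ω = Δθ/dt = -1.875000/2.5 = -0.7500
R = Δx/(sin θ' − sin θ) = 1.0000
v = R·ω = 1.0000·-0.7500 = -0.7500

v = -0.7500, ω = -0.7500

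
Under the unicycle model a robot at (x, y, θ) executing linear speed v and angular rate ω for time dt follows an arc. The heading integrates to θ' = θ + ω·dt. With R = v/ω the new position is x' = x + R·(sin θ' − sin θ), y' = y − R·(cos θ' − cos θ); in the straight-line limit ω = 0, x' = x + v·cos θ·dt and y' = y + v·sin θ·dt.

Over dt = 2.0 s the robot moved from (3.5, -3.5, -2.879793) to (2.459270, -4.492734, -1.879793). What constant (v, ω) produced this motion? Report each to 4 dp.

v = 0.7500, ω = 0.5000

Δθ = -1.879793 − -2.879793 = 1.000000
ω = Δθ/dt = 1.000000/2.0 = 0.5000
R = Δx/(sin θ' − sin θ) = 1.5000
v = R·ω = 1.5000·0.5000 = 0.7500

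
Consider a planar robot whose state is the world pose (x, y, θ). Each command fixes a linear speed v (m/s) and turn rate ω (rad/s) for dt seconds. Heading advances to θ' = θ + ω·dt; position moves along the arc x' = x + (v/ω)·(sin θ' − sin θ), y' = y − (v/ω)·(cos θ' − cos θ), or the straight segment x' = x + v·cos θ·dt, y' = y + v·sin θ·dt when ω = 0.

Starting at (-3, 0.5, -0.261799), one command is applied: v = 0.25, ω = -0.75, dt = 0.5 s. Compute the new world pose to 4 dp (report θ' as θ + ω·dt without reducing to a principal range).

θ' = -0.2618 + -0.75·0.5 = -0.6368
R = v/ω = 0.25/-0.75 = -0.3333
x' = -3 + -0.3333·(sin -0.6368 − sin -0.2618) = -2.8881
y' = 0.5 − -0.3333·(cos -0.6368 − cos -0.2618) = 0.4460

(-2.8881, 0.4460, -0.6368)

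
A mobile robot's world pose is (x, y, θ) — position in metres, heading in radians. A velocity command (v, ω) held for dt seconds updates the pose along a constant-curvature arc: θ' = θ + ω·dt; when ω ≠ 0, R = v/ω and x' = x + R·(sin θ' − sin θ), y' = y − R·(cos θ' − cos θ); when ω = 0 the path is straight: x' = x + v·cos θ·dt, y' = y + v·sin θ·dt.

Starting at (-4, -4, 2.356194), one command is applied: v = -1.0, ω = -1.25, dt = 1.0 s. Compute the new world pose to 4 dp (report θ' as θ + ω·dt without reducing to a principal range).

(-3.8505, -4.9241, 1.1062)

θ' = 2.3562 + -1.25·1.0 = 1.1062
R = v/ω = -1.0/-1.25 = 0.8000
x' = -4 + 0.8000·(sin 1.1062 − sin 2.3562) = -3.8505
y' = -4 − 0.8000·(cos 1.1062 − cos 2.3562) = -4.9241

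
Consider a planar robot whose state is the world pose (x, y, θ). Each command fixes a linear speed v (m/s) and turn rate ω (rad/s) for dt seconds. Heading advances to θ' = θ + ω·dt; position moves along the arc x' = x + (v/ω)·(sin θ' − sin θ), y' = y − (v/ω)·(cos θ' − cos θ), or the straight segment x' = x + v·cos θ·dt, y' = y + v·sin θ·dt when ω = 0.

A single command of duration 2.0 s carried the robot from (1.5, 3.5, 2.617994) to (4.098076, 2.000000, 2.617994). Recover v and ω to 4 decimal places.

Δθ = 2.617994 − 2.617994 = 0.000000
ω = Δθ/dt = 0.000000/2.0 = 0.0000
ω = 0 → v = (Δx·cos θ + Δy·sin θ)/dt = -1.5000

v = -1.5000, ω = 0.0000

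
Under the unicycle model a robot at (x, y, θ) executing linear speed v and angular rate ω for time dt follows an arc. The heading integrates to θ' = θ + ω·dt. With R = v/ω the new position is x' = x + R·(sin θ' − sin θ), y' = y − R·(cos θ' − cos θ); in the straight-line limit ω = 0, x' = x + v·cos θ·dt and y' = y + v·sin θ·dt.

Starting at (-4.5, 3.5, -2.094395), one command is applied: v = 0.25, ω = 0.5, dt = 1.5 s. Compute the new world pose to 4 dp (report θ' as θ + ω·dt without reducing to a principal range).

θ' = -2.0944 + 0.5·1.5 = -1.3444
R = v/ω = 0.25/0.5 = 0.5000
x' = -4.5 + 0.5000·(sin -1.3444 − sin -2.0944) = -4.5542
y' = 3.5 − 0.5000·(cos -1.3444 − cos -2.0944) = 3.1378

(-4.5542, 3.1378, -1.3444)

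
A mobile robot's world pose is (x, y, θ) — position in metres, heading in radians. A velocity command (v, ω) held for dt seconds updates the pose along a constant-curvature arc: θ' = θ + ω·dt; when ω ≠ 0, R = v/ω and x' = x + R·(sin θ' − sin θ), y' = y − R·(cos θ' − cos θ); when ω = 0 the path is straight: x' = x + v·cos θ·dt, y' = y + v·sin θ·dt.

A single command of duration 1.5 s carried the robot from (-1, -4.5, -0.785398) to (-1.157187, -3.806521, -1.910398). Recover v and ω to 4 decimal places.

v = -0.5000, ω = -0.7500

Δθ = -1.910398 − -0.785398 = -1.125000
ω = Δθ/dt = -1.125000/1.5 = -0.7500
R = −Δy/(cos θ' − cos θ) = 0.6667
v = R·ω = 0.6667·-0.7500 = -0.5000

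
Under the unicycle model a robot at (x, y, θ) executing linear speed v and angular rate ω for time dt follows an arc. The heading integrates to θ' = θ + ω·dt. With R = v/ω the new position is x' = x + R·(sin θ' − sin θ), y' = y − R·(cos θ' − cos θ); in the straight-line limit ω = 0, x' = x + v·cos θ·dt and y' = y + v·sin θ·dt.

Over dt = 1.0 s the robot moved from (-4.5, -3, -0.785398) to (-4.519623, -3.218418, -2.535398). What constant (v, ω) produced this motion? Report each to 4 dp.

v = 0.2500, ω = -1.7500

Δθ = -2.535398 − -0.785398 = -1.750000
ω = Δθ/dt = -1.750000/1.0 = -1.7500
R = −Δy/(cos θ' − cos θ) = -0.1429
v = R·ω = -0.1429·-1.7500 = 0.2500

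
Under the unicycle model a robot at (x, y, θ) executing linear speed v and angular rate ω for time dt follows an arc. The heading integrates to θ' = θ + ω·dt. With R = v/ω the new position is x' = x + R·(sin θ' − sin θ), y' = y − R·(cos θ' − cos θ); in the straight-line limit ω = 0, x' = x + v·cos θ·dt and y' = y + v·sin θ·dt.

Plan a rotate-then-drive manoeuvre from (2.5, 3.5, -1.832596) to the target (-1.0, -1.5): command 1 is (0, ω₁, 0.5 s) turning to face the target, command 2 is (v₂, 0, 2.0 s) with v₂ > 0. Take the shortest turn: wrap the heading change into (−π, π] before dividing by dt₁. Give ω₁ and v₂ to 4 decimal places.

ω₁ = -0.6979, v₂ = 3.0516

heading to target = atan2(-1.5−3.5, -1−2.5) = -2.1815
Δθ = wrap(-2.1815 − -1.8326) = -0.3489; ω₁ = Δθ/dt₁ = -0.6979
distance = √((-1−2.5)² + (-1.5−3.5)²) = 6.1033; v₂ = distance/dt₂ = 3.0516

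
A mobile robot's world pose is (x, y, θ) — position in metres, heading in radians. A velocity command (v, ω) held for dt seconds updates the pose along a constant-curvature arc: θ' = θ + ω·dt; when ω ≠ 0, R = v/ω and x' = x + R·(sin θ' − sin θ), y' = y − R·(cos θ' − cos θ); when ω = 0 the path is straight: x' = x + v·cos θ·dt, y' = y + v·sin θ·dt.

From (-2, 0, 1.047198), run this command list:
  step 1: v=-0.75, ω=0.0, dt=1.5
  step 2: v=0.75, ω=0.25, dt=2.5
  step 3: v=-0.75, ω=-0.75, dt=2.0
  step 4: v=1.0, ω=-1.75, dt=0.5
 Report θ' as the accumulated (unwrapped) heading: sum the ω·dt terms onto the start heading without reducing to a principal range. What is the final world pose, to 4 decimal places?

step 1: θ'=1.0472 (straight) → pose (-2.5625, -0.9743, 1.0472)
step 2: θ'=1.6722 (R=3.0000) → pose (-2.1760, 0.8294, 1.6722)
step 3: θ'=0.1722 (R=1.0000) → pose (-2.9995, -0.2570, 0.1722)
step 4: θ'=-0.7028 (R=-0.5714) → pose (-2.5322, -0.3840, -0.7028)

(-2.5322, -0.3840, -0.7028)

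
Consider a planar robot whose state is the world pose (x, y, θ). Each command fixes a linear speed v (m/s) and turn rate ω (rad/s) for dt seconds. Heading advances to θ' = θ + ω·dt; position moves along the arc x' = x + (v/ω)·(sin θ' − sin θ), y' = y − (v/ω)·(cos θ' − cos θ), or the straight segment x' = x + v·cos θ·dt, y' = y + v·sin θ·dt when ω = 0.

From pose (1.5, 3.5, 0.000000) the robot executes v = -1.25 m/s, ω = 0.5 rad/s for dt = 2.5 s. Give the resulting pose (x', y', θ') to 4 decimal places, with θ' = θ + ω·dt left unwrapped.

(-0.8725, 1.7883, 1.2500)

θ' = 0.0000 + 0.5·2.5 = 1.2500
R = v/ω = -1.25/0.5 = -2.5000
x' = 1.5 + -2.5000·(sin 1.2500 − sin 0.0000) = -0.8725
y' = 3.5 − -2.5000·(cos 1.2500 − cos 0.0000) = 1.7883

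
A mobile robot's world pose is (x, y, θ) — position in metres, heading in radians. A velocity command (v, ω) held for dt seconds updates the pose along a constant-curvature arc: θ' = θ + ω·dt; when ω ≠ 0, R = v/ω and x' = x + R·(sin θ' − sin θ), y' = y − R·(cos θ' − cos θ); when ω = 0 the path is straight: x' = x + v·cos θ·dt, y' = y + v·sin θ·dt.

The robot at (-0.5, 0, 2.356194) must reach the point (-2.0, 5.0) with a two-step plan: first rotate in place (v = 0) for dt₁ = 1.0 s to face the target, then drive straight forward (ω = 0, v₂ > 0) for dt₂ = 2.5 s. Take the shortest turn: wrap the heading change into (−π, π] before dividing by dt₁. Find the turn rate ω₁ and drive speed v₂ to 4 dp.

heading to target = atan2(5−0, -2−-0.5) = 1.8623
Δθ = wrap(1.8623 − 2.3562) = -0.4939; ω₁ = Δθ/dt₁ = -0.4939
distance = √((-2−-0.5)² + (5−0)²) = 5.2202; v₂ = distance/dt₂ = 2.0881

ω₁ = -0.4939, v₂ = 2.0881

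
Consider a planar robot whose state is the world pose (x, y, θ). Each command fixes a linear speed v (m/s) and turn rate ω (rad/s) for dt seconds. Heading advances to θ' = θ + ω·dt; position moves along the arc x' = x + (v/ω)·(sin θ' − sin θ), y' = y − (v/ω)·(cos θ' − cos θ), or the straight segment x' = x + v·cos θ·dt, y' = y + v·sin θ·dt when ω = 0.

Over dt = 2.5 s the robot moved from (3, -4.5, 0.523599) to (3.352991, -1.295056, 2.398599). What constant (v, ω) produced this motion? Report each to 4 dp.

v = 1.5000, ω = 0.7500

Δθ = 2.398599 − 0.523599 = 1.875000
ω = Δθ/dt = 1.875000/2.5 = 0.7500
R = −Δy/(cos θ' − cos θ) = 2.0000
v = R·ω = 2.0000·0.7500 = 1.5000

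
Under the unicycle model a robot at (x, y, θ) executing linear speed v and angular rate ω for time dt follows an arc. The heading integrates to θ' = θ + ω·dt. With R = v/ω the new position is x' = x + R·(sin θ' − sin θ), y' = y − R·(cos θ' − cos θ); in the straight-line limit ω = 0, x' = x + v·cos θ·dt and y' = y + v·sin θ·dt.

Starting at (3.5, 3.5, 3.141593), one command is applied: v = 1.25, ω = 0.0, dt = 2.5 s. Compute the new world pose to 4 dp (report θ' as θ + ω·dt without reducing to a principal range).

θ' = 3.1416 + 0.0·2.5 = 3.1416
ω = 0 → straight: x' = 3.5 + 1.25·cos(3.1416)·2.5 = 0.3750
y' = 3.5 + 1.25·sin(3.1416)·2.5 = 3.5000

(0.3750, 3.5000, 3.1416)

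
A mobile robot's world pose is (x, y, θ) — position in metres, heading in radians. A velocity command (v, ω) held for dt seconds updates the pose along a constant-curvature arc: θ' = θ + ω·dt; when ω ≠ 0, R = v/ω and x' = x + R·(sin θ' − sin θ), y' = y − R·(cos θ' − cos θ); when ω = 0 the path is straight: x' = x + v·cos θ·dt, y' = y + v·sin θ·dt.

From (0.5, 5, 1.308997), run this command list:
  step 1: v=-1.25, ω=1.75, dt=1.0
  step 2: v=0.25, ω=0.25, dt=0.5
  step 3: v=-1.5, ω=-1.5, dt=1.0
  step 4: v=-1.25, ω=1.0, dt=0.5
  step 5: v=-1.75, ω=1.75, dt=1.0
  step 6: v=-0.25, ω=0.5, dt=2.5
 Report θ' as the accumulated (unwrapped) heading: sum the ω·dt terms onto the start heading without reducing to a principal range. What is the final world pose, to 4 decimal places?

(3.8811, 3.0931, 5.1840)

step 1: θ'=3.0590 (R=-0.7143) → pose (1.1310, 4.1033, 3.0590)
step 2: θ'=3.1840 (R=1.0000) → pose (1.0061, 4.1058, 3.1840)
step 3: θ'=1.6840 (R=1.0000) → pose (2.0421, 3.2196, 1.6840)
step 4: θ'=2.1840 (R=-1.2500) → pose (2.2619, 2.6415, 2.1840)
step 5: θ'=3.9340 (R=-1.0000) → pose (3.7917, 2.5148, 3.9340)
step 6: θ'=5.1840 (R=-0.5000) → pose (3.8811, 3.0931, 5.1840)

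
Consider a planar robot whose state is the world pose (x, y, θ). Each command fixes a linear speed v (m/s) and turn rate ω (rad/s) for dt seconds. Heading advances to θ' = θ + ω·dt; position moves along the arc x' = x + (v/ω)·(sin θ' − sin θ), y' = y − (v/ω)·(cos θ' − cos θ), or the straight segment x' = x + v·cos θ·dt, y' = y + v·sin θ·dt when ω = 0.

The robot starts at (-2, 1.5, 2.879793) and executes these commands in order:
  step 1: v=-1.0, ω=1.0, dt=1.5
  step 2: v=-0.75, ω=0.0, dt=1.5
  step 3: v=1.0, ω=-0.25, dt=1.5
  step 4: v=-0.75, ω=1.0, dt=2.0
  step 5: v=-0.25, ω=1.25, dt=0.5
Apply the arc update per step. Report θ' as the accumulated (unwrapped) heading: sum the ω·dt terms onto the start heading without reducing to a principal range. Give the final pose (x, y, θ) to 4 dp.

(-1.6565, 3.1132, 6.6298)

step 1: θ'=4.3798 (R=-1.0000) → pose (-0.7960, 2.1394, 4.3798)
step 2: θ'=4.3798 (straight) → pose (-0.4287, 3.2028, 4.3798)
step 3: θ'=4.0048 (R=-4.0000) → pose (-1.1698, 1.9087, 4.0048)
step 4: θ'=6.0048 (R=-0.7500) → pose (-1.5336, 3.1174, 6.0048)
step 5: θ'=6.6298 (R=-0.2000) → pose (-1.6565, 3.1132, 6.6298)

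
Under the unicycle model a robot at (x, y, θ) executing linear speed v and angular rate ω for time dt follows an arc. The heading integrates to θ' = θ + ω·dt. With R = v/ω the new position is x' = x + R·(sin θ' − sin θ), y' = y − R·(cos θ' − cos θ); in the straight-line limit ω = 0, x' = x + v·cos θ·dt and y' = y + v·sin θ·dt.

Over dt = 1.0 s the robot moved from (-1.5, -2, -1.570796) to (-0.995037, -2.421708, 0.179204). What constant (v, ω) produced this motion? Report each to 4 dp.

Δθ = 0.179204 − -1.570796 = 1.750000
ω = Δθ/dt = 1.750000/1.0 = 1.7500
R = Δx/(sin θ' − sin θ) = 0.4286
v = R·ω = 0.4286·1.7500 = 0.7500

v = 0.7500, ω = 1.7500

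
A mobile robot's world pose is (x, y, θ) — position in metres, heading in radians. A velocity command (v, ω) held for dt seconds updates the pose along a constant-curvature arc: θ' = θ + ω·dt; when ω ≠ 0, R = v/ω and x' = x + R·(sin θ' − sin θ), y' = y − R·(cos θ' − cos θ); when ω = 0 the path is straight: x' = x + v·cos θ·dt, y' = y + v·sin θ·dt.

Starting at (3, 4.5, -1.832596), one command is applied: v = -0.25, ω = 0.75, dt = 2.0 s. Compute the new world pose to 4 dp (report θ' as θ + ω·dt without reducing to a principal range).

(2.7869, 4.9013, -0.3326)

θ' = -1.8326 + 0.75·2.0 = -0.3326
R = v/ω = -0.25/0.75 = -0.3333
x' = 3 + -0.3333·(sin -0.3326 − sin -1.8326) = 2.7869
y' = 4.5 − -0.3333·(cos -0.3326 − cos -1.8326) = 4.9013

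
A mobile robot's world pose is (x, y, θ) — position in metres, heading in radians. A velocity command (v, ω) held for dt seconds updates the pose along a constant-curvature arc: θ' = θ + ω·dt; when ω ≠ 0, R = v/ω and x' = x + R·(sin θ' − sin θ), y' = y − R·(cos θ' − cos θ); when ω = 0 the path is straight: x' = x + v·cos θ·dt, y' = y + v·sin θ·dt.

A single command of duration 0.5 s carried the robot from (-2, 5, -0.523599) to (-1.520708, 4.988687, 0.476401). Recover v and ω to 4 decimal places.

v = 1.0000, ω = 2.0000

Δθ = 0.476401 − -0.523599 = 1.000000
ω = Δθ/dt = 1.000000/0.5 = 2.0000
R = Δx/(sin θ' − sin θ) = 0.5000
v = R·ω = 0.5000·2.0000 = 1.0000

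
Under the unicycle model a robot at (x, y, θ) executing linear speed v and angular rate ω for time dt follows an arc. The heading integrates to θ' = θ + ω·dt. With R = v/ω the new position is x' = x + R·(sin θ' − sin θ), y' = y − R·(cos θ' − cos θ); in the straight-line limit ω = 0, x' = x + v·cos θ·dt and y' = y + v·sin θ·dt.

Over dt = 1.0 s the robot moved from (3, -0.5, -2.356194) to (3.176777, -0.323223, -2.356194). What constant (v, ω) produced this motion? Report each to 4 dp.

v = -0.2500, ω = 0.0000

Δθ = -2.356194 − -2.356194 = 0.000000
ω = Δθ/dt = 0.000000/1.0 = 0.0000
ω = 0 → v = (Δx·cos θ + Δy·sin θ)/dt = -0.2500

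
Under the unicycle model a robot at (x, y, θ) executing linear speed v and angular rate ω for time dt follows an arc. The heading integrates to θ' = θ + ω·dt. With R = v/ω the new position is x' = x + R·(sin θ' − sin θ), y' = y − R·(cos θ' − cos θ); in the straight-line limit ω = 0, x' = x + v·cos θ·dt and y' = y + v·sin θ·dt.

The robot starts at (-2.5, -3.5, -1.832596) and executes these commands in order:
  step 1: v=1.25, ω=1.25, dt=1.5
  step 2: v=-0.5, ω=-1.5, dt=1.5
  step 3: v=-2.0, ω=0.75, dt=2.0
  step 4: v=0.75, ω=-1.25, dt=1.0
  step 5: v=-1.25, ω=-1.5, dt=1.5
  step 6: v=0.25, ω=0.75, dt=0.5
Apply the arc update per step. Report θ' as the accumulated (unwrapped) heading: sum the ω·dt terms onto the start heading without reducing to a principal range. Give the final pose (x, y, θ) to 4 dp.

step 1: θ'=0.0424 (R=1.0000) → pose (-1.4917, -4.7579, 0.0424)
step 2: θ'=-2.2076 (R=0.3333) → pose (-1.7738, -4.2267, -2.2076)
step 3: θ'=-0.7076 (R=-2.6667) → pose (-2.1845, -0.6145, -0.7076)
step 4: θ'=-1.9576 (R=-0.6000) → pose (-2.0188, -1.2968, -1.9576)
step 5: θ'=-4.2076 (R=0.8333) → pose (-0.5176, -1.2082, -4.2076)
step 6: θ'=-3.8326 (R=0.3333) → pose (-0.5970, -1.1125, -3.8326)

(-0.5970, -1.1125, -3.8326)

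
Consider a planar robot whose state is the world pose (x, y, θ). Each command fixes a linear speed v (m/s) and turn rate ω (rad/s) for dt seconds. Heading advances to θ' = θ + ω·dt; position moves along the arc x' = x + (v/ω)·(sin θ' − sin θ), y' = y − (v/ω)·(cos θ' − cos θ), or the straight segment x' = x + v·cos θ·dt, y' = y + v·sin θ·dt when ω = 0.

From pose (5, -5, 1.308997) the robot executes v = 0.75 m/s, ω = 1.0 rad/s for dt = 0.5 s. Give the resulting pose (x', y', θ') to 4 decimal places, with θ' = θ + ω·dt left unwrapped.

(5.0044, -4.6289, 1.8090)

θ' = 1.3090 + 1.0·0.5 = 1.8090
R = v/ω = 0.75/1.0 = 0.7500
x' = 5 + 0.7500·(sin 1.8090 − sin 1.3090) = 5.0044
y' = -5 − 0.7500·(cos 1.8090 − cos 1.3090) = -4.6289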